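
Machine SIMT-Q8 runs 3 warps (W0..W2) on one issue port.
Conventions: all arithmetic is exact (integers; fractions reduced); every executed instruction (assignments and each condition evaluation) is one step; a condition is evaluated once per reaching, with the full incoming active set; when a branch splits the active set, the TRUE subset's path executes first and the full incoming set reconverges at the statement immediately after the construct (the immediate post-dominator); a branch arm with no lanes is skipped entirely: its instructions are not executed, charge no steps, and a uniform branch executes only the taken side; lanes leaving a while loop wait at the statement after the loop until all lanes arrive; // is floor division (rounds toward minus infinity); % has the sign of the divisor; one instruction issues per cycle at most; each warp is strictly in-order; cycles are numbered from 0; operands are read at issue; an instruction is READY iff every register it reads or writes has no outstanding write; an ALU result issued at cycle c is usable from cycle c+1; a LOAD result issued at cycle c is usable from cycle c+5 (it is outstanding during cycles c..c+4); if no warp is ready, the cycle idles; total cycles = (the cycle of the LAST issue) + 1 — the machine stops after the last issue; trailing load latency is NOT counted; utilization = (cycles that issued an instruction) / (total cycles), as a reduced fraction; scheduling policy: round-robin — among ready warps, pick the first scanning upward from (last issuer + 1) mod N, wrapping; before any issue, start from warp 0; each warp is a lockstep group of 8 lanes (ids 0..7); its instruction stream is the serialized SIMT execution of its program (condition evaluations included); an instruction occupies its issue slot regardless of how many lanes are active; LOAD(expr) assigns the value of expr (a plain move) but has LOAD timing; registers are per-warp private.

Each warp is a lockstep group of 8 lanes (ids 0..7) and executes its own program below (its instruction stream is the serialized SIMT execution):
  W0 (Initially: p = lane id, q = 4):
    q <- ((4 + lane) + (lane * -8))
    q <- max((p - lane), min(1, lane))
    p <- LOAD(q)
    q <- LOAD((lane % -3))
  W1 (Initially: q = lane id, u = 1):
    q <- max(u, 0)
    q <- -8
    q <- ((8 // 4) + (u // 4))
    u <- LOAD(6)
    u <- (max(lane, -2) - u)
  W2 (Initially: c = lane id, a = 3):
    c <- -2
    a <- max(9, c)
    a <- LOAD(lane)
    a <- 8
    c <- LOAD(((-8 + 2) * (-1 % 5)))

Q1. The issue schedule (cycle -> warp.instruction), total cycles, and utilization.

cycle 0: W0.I0
cycle 1: W1.I0
cycle 2: W2.I0
cycle 3: W0.I1
cycle 4: W1.I1
cycle 5: W2.I1
cycle 6: W0.I2
cycle 7: W1.I2
cycle 8: W2.I2
cycle 9: W0.I3
cycle 10: W1.I3
cycle 11: idle
cycle 12: idle
cycle 13: W2.I3
cycle 14: W2.I4
cycle 15: W1.I4

Answer: 16 cycles, utilization 7/8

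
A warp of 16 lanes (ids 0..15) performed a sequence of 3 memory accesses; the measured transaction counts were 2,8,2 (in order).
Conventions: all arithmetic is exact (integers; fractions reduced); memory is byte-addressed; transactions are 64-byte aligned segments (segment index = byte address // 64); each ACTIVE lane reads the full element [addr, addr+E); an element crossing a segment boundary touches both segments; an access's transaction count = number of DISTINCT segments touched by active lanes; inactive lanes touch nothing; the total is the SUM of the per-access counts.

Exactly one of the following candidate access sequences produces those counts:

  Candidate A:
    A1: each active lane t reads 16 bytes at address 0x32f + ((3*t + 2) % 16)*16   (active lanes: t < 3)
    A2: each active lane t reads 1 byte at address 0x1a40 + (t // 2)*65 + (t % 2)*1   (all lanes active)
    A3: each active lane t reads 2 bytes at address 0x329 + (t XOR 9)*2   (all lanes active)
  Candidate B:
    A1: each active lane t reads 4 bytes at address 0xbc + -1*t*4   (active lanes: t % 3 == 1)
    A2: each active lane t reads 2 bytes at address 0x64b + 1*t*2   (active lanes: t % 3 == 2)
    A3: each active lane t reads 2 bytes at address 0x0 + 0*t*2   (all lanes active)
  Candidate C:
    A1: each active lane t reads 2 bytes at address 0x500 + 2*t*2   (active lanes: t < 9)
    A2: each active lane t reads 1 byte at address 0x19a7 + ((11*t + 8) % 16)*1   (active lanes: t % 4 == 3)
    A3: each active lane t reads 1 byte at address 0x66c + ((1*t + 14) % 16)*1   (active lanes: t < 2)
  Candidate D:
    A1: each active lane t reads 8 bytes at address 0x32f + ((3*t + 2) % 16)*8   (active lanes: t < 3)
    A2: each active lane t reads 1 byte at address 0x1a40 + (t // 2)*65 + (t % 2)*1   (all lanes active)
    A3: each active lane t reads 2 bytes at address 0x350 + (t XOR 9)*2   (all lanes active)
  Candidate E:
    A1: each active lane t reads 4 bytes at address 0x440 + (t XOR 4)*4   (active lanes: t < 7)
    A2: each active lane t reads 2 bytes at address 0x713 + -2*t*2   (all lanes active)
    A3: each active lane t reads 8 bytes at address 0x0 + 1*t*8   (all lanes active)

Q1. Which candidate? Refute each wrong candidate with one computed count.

B: A1 gives 1 transaction, not 2
C: A1 gives 1 transaction, not 2
D: A3 gives 1 transaction, not 2
E: A1 gives 1 transaction, not 2
A: all counts match (2,8,2)

Answer: A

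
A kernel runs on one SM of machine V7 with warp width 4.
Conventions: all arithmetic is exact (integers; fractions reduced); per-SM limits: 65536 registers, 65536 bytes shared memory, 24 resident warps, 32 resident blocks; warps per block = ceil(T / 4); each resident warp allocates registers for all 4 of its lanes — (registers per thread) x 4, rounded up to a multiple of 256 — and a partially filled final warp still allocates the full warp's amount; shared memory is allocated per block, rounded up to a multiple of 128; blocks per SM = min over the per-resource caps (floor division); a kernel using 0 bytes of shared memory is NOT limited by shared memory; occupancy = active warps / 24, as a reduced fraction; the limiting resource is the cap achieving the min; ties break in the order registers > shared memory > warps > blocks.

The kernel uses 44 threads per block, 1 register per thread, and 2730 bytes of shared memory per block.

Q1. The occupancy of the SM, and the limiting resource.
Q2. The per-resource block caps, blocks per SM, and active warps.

Answer: occupancy 11/12, limited by warps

registers: 23 blocks
shared memory: 23 blocks
warps: 2 blocks
blocks: 32 blocks

Answer: 2 blocks, 22 active warps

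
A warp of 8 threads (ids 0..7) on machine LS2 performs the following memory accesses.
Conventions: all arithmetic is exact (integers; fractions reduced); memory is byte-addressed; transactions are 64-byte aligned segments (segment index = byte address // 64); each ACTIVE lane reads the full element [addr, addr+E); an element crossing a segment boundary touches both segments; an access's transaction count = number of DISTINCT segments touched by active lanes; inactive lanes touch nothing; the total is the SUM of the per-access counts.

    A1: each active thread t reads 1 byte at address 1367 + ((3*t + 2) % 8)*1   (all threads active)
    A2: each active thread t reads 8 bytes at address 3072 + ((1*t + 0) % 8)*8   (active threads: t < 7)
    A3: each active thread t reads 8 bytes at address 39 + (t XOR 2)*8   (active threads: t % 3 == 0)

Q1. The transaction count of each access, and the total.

A1: 1 transaction
A2: 1 transaction
A3: 2 transactions

Answer: 1,1,2; total 4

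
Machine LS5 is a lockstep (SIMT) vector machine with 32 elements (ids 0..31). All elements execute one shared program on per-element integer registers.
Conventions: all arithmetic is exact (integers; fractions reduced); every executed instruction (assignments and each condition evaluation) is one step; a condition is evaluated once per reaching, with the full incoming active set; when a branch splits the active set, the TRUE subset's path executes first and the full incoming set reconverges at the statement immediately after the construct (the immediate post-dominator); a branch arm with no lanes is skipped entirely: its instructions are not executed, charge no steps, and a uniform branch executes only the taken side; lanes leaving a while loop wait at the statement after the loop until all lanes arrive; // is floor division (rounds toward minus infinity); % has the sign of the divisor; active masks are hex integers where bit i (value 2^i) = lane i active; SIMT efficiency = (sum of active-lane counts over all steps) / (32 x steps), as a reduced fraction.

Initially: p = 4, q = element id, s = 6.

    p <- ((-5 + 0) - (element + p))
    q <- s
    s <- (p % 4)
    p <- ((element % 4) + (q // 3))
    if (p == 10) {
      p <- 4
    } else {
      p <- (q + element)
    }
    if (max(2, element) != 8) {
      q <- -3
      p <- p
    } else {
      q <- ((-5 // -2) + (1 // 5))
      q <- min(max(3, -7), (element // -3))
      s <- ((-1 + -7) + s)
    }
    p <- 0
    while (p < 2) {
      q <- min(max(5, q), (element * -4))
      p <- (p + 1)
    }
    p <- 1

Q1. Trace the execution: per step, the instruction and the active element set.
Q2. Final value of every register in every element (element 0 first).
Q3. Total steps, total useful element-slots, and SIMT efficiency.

step 0: p <- ((-5 + 0) - (element + p)) 0xffffffff
step 1: q <- s                       0xffffffff
step 2: s <- (p % 4)                 0xffffffff
step 3: p <- ((element % 4) + (q // 3)) 0xffffffff
step 4: eval (p == 10)               0xffffffff
step 5: p <- (q + element)           0xffffffff
step 6: eval (max(2, element) != 8)  0xffffffff
step 7: q <- -3                      0xfffffeff
step 8: p <- p                       0xfffffeff
step 9: q <- ((-5 // -2) + (1 // 5)) 0x00000100
step 10: q <- min(max(3, -7), (element // -3)) 0x00000100
step 11: s <- ((-1 + -7) + s)         0x00000100
step 12: p <- 0                       0xffffffff
step 13: eval (p < 2)                 0xffffffff
step 14: q <- min(max(5, q), (element * -4)) 0xffffffff
step 15: p <- (p + 1)                 0xffffffff
step 16: eval (p < 2)                 0xffffffff
step 17: q <- min(max(5, q), (element * -4)) 0xffffffff
step 18: p <- (p + 1)                 0xffffffff
step 19: eval (p < 2)                 0xffffffff
step 20: p <- 1                       0xffffffff

Answer: 21 steps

p: 1,1,1,1,1,1,1,1,1,1,1,1,1,1,1,1,1,1,1,1,1,1,1,1,1,1,1,1,1,1,1,1
q: 0,-4,-8,-12,-16,-20,-24,-28,-32,-36,-40,-44,-48,-52,-56,-60,-64,-68,-72,-76,-80,-84,-88,-92,-96,-100,-104,-108,-112,-116,-120,-124
s: 3,2,1,0,3,2,1,0,-5,2,1,0,3,2,1,0,3,2,1,0,3,2,1,0,3,2,1,0,3,2,1,0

steps = 21; useful = 577; efficiency = 577/672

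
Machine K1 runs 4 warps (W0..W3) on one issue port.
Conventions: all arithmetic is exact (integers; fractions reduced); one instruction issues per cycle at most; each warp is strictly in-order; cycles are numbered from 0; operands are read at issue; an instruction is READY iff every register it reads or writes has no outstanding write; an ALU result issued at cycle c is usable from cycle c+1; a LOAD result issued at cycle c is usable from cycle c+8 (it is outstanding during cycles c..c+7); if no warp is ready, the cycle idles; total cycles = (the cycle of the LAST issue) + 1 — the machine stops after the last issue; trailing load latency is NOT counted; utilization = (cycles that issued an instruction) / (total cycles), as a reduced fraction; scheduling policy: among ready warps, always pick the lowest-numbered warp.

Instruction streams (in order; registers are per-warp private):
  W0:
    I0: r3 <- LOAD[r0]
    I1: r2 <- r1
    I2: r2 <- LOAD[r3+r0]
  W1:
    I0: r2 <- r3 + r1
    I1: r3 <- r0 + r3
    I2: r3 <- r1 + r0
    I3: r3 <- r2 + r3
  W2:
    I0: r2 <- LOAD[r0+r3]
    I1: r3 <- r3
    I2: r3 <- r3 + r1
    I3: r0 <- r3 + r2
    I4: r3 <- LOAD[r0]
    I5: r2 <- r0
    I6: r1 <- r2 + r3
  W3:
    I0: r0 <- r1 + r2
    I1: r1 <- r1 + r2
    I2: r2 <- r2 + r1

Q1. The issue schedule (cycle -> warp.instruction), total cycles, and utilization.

cycle 0: W0.I0
cycle 1: W0.I1
cycle 2: W1.I0
cycle 3: W1.I1
cycle 4: W1.I2
cycle 5: W1.I3
cycle 6: W2.I0
cycle 7: W2.I1
cycle 8: W0.I2
cycle 9: W2.I2
cycle 10: W3.I0
cycle 11: W3.I1
cycle 12: W3.I2
cycle 13: idle
cycle 14: W2.I3
cycle 15: W2.I4
cycle 16: W2.I5
cycle 17: idle
cycle 18: idle
cycle 19: idle
cycle 20: idle
cycle 21: idle
cycle 22: idle
cycle 23: W2.I6

Answer: 24 cycles, utilization 17/24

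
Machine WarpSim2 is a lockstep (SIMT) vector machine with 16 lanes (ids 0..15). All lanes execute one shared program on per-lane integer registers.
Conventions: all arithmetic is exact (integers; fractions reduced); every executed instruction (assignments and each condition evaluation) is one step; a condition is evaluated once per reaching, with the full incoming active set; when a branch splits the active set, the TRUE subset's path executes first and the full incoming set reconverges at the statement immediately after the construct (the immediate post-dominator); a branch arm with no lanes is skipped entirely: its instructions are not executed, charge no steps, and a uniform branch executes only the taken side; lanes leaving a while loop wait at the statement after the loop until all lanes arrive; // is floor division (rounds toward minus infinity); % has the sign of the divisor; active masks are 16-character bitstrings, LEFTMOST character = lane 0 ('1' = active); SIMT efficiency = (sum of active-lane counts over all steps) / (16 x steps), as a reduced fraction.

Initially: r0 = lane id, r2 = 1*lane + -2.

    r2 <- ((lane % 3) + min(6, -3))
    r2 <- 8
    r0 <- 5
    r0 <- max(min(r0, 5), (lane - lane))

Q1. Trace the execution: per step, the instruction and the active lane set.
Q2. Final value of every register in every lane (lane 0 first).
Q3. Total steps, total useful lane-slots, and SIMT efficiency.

step 0: r2 <- ((lane % 3) + min(6, -3)) 1111111111111111
step 1: r2 <- 8                      1111111111111111
step 2: r0 <- 5                      1111111111111111
step 3: r0 <- max(min(r0, 5), (lane - lane)) 1111111111111111

Answer: 4 steps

r0: 5,5,5,5,5,5,5,5,5,5,5,5,5,5,5,5
r2: 8,8,8,8,8,8,8,8,8,8,8,8,8,8,8,8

steps = 4; useful = 64; efficiency = 64/64 = 1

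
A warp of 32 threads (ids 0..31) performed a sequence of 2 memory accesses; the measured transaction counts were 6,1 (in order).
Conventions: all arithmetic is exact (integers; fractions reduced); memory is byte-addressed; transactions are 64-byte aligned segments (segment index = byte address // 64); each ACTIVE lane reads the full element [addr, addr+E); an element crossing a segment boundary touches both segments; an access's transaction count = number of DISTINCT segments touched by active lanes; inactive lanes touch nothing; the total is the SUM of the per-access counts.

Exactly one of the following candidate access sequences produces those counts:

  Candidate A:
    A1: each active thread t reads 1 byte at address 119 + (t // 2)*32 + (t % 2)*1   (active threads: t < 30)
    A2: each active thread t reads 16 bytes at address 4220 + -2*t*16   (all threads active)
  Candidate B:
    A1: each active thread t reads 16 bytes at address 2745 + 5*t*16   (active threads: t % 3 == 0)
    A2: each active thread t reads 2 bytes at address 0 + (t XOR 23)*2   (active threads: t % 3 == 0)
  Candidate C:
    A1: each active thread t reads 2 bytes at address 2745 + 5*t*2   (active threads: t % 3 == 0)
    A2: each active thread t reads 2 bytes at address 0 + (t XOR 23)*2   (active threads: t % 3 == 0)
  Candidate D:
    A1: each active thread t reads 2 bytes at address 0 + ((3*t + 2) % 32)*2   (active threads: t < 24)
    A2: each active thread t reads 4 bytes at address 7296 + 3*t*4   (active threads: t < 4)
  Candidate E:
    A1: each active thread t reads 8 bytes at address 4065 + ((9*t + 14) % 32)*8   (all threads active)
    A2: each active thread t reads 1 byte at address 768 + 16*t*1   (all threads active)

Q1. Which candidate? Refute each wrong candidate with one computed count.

A: A1 gives 8 transactions, not 6
B: A1 gives 14 transactions, not 6
D: A1 gives 1 transaction, not 6
E: A1 gives 5 transactions, not 6
C: all counts match (6,1)

Answer: C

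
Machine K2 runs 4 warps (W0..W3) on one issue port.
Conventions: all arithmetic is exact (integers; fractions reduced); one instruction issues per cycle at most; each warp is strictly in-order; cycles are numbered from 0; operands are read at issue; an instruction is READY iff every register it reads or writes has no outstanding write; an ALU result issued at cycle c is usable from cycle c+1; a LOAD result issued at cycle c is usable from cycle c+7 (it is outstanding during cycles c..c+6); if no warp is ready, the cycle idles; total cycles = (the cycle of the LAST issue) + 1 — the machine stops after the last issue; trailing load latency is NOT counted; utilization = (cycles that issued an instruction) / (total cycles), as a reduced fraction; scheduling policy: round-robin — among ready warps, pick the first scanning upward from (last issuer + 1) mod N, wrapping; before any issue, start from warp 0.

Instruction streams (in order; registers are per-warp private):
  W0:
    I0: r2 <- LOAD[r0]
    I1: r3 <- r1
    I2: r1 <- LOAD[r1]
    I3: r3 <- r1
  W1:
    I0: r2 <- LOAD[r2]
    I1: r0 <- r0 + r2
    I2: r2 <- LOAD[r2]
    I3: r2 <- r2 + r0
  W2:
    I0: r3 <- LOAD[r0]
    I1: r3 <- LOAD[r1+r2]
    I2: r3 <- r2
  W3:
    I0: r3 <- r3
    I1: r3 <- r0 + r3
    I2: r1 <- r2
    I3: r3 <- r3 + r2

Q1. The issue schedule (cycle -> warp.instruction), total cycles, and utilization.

cycle 0: W0.I0
cycle 1: W1.I0
cycle 2: W2.I0
cycle 3: W3.I0
cycle 4: W0.I1
cycle 5: W3.I1
cycle 6: W0.I2
cycle 7: W3.I2
cycle 8: W1.I1
cycle 9: W2.I1
cycle 10: W3.I3
cycle 11: W1.I2
cycle 12: idle
cycle 13: W0.I3
cycle 14: idle
cycle 15: idle
cycle 16: W2.I2
cycle 17: idle
cycle 18: W1.I3

Answer: 19 cycles, utilization 15/19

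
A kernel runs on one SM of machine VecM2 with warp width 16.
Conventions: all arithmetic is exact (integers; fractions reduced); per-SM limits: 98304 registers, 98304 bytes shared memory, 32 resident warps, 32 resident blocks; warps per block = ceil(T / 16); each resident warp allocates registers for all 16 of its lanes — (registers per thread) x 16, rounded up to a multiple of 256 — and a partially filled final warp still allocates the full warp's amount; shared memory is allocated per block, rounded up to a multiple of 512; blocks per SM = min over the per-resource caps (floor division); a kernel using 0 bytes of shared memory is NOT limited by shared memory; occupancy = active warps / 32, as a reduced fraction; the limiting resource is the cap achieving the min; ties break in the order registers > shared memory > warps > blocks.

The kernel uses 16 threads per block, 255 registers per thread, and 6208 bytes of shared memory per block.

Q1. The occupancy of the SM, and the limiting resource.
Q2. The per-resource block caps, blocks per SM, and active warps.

Answer: occupancy 7/16, limited by shared memory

registers: 24 blocks
shared memory: 14 blocks
warps: 32 blocks
blocks: 32 blocks

Answer: 14 blocks, 14 active warps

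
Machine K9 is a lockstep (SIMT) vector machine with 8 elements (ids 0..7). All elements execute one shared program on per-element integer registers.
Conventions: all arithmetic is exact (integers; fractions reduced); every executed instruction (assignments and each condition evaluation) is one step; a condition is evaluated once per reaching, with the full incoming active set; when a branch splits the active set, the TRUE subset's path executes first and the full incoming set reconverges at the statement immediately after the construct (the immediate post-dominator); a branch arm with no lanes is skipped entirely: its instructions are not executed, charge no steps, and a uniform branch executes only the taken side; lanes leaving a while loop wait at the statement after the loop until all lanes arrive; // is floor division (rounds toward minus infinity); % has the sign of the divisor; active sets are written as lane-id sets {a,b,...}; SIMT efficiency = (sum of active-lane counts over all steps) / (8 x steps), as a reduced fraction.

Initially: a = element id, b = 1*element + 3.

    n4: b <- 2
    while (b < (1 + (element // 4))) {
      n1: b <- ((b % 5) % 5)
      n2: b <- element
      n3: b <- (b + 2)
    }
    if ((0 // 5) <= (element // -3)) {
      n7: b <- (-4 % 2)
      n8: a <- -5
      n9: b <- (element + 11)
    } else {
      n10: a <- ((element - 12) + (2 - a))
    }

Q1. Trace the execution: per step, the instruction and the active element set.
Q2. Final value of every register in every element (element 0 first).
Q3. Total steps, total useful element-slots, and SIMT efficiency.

step 0: b <- 2                       {0,1,2,3,4,5,6,7}
step 1: eval (b < (1 + (element // 4))) {0,1,2,3,4,5,6,7}
step 2: eval ((0 // 5) <= (element // -3)) {0,1,2,3,4,5,6,7}
step 3: b <- (-4 % 2)                {0}
step 4: a <- -5                      {0}
step 5: b <- (element + 11)          {0}
step 6: a <- ((element - 12) + (2 - a)) {1,2,3,4,5,6,7}

Answer: 7 steps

a: -5,-10,-10,-10,-10,-10,-10,-10
b: 11,2,2,2,2,2,2,2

steps = 7; useful = 34; efficiency = 34/56 = 17/28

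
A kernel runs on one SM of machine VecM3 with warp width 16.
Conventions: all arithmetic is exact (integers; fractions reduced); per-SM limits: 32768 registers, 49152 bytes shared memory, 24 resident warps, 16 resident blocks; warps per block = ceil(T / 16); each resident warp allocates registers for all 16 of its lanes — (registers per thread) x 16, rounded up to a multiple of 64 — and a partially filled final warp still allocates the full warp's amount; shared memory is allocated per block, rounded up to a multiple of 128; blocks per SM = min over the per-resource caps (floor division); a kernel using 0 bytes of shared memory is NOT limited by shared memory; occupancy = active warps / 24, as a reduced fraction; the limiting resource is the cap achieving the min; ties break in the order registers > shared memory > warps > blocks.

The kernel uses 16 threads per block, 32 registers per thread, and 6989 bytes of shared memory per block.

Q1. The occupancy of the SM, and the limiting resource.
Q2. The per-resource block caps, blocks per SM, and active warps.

Answer: occupancy 1/4, limited by shared memory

registers: 64 blocks
shared memory: 6 blocks
warps: 24 blocks
blocks: 16 blocks

Answer: 6 blocks, 6 active warps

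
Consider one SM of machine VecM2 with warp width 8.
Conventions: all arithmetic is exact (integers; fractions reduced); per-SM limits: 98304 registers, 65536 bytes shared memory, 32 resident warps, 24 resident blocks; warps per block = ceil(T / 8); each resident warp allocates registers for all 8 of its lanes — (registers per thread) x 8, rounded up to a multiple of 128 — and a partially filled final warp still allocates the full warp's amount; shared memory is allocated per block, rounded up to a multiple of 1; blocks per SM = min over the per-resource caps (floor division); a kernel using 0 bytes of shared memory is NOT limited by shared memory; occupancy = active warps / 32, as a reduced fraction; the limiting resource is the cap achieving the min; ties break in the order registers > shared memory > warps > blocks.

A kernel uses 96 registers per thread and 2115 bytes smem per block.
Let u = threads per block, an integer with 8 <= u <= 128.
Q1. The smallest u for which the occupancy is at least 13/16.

Answer: u = 9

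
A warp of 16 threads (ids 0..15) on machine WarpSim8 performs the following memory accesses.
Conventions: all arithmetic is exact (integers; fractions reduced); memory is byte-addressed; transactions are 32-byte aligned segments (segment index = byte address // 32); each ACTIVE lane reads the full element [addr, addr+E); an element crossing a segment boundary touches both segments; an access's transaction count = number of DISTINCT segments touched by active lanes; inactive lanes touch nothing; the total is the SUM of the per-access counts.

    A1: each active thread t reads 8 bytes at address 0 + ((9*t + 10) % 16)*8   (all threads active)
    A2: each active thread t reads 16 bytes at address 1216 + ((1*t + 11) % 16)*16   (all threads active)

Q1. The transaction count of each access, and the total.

A1: 4 transactions
A2: 8 transactions

Answer: 4,8; total 12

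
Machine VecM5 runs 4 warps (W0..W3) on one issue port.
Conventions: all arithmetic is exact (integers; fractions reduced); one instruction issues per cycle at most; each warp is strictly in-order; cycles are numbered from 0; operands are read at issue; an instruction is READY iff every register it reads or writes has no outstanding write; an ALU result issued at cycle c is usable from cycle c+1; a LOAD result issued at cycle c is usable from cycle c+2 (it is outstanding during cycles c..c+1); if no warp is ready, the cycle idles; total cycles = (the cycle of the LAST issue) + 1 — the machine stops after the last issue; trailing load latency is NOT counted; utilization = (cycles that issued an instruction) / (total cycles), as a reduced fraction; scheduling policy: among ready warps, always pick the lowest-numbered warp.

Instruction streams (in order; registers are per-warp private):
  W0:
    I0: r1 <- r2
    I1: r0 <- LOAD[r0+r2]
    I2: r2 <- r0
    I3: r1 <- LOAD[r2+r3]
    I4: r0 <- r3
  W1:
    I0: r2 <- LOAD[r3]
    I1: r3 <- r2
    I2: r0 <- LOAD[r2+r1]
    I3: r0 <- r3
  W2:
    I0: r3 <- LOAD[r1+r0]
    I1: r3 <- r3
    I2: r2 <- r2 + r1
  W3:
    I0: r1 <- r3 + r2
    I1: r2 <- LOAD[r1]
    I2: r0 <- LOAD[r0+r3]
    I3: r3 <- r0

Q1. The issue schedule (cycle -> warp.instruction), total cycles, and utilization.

cycle 0: W0.I0
cycle 1: W0.I1
cycle 2: W1.I0
cycle 3: W0.I2
cycle 4: W0.I3
cycle 5: W0.I4
cycle 6: W1.I1
cycle 7: W1.I2
cycle 8: W2.I0
cycle 9: W1.I3
cycle 10: W2.I1
cycle 11: W2.I2
cycle 12: W3.I0
cycle 13: W3.I1
cycle 14: W3.I2
cycle 15: idle
cycle 16: W3.I3

Answer: 17 cycles, utilization 16/17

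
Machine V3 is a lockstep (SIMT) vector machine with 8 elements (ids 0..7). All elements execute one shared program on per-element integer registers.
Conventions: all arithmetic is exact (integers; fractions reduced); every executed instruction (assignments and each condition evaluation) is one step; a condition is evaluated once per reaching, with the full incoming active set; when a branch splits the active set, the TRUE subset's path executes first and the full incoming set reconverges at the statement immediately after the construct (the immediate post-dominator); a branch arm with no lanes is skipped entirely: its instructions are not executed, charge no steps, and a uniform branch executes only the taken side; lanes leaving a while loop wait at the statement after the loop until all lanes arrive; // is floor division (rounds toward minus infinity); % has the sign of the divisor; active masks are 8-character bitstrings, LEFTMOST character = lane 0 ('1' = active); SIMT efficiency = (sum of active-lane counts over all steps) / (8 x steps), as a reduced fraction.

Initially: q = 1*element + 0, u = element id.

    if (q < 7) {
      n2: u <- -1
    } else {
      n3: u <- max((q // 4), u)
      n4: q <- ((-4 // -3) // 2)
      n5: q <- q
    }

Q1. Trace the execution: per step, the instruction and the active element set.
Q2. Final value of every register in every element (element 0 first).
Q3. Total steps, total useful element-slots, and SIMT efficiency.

step 0: eval (q < 7)                 11111111
step 1: u <- -1                      11111110
step 2: u <- max((q // 4), u)        00000001
step 3: q <- ((-4 // -3) // 2)       00000001
step 4: q <- q                       00000001

Answer: 5 steps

q: 0,1,2,3,4,5,6,0
u: -1,-1,-1,-1,-1,-1,-1,7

steps = 5; useful = 18; efficiency = 18/40 = 9/20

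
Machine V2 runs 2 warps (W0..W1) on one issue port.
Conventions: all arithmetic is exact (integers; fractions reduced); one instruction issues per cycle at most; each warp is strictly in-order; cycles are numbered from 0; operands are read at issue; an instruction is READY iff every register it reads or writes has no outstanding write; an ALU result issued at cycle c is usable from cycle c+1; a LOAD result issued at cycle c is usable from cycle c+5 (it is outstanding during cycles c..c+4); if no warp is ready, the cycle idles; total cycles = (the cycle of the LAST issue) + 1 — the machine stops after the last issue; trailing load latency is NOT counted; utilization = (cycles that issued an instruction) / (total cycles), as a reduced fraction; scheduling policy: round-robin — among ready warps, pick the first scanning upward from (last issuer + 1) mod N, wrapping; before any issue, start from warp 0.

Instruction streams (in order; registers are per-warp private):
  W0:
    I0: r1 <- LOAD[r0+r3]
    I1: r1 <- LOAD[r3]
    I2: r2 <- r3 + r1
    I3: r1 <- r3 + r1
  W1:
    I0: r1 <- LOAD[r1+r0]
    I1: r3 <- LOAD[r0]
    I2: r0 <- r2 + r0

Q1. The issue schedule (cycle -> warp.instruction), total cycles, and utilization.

cycle 0: W0.I0
cycle 1: W1.I0
cycle 2: W1.I1
cycle 3: W1.I2
cycle 4: idle
cycle 5: W0.I1
cycle 6: idle
cycle 7: idle
cycle 8: idle
cycle 9: idle
cycle 10: W0.I2
cycle 11: W0.I3

Answer: 12 cycles, utilization 7/12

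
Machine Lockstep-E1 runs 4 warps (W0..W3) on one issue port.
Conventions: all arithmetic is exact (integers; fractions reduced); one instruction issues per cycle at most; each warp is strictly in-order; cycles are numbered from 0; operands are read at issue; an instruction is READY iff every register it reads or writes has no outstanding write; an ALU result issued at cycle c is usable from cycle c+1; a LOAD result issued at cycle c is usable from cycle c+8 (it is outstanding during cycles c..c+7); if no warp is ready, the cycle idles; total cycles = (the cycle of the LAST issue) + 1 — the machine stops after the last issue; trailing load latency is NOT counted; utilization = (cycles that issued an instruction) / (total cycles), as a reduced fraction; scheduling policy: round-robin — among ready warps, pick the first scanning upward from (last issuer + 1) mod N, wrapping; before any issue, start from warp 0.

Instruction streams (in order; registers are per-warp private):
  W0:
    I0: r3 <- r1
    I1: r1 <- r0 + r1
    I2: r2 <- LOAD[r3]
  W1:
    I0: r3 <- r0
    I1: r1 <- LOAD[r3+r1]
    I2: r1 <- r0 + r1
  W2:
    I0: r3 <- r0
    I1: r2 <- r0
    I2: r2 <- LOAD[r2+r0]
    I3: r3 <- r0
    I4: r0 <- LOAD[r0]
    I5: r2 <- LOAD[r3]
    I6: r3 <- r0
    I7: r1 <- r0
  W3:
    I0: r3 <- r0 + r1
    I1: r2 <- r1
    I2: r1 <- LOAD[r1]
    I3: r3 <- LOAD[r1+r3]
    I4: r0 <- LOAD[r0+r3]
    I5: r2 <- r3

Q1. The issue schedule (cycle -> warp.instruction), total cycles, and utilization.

cycle 0: W0.I0
cycle 1: W1.I0
cycle 2: W2.I0
cycle 3: W3.I0
cycle 4: W0.I1
cycle 5: W1.I1
cycle 6: W2.I1
cycle 7: W3.I1
cycle 8: W0.I2
cycle 9: W2.I2
cycle 10: W3.I2
cycle 11: W2.I3
cycle 12: W2.I4
cycle 13: W1.I2
cycle 14: idle
cycle 15: idle
cycle 16: idle
cycle 17: W2.I5
cycle 18: W3.I3
cycle 19: idle
cycle 20: W2.I6
cycle 21: W2.I7
cycle 22: idle
cycle 23: idle
cycle 24: idle
cycle 25: idle
cycle 26: W3.I4
cycle 27: W3.I5

Answer: 28 cycles, utilization 5/7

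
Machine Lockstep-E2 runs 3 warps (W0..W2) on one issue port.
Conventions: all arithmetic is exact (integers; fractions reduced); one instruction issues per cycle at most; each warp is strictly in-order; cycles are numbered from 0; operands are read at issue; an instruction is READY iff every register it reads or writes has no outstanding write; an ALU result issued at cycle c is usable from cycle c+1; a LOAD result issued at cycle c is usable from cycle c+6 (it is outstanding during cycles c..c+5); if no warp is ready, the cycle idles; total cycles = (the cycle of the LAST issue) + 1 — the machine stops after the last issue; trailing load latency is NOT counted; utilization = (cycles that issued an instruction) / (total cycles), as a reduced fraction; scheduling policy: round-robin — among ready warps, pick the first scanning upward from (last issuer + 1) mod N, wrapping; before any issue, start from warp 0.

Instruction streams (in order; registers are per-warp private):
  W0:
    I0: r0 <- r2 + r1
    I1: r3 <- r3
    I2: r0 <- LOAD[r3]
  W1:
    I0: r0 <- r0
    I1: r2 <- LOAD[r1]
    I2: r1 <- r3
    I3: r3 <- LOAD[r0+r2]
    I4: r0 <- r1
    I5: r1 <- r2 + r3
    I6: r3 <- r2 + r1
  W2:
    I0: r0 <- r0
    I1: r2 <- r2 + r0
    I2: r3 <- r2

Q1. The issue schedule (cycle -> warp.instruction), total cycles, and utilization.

cycle 0: W0.I0
cycle 1: W1.I0
cycle 2: W2.I0
cycle 3: W0.I1
cycle 4: W1.I1
cycle 5: W2.I1
cycle 6: W0.I2
cycle 7: W1.I2
cycle 8: W2.I2
cycle 9: idle
cycle 10: W1.I3
cycle 11: W1.I4
cycle 12: idle
cycle 13: idle
cycle 14: idle
cycle 15: idle
cycle 16: W1.I5
cycle 17: W1.I6

Answer: 18 cycles, utilization 13/18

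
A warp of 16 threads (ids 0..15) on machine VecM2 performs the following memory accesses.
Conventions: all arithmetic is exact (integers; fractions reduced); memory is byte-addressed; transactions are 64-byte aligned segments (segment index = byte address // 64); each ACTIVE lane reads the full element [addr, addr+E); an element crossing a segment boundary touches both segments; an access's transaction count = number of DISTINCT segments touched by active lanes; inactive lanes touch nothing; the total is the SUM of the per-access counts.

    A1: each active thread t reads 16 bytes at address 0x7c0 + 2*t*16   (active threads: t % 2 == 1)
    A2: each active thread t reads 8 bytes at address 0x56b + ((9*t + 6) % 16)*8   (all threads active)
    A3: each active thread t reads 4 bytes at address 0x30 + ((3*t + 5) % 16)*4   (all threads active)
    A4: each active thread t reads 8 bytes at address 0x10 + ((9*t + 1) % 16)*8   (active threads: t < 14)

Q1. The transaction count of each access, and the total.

A1: 8 transactions
A2: 3 transactions
A3: 2 transactions
A4: 3 transactions

Answer: 8,3,2,3; total 16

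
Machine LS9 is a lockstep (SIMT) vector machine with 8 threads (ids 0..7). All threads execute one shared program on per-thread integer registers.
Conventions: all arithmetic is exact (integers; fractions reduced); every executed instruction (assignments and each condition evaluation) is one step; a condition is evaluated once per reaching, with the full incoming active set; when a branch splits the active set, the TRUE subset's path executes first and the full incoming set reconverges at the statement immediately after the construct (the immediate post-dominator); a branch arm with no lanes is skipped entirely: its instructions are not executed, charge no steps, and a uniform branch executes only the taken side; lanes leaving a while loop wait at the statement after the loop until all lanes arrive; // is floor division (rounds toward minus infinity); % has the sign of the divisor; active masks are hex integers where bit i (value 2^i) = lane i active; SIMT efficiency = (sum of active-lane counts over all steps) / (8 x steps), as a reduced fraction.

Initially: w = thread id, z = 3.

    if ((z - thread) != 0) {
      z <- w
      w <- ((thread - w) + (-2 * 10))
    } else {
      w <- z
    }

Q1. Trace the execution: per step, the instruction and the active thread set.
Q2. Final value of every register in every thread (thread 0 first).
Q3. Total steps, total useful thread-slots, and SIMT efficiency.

step 0: eval ((z - thread) != 0)     0xff
step 1: z <- w                       0xf7
step 2: w <- ((thread - w) + (-2 * 10)) 0xf7
step 3: w <- z                       0x08

Answer: 4 steps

w: -20,-20,-20,3,-20,-20,-20,-20
z: 0,1,2,3,4,5,6,7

steps = 4; useful = 23; efficiency = 23/32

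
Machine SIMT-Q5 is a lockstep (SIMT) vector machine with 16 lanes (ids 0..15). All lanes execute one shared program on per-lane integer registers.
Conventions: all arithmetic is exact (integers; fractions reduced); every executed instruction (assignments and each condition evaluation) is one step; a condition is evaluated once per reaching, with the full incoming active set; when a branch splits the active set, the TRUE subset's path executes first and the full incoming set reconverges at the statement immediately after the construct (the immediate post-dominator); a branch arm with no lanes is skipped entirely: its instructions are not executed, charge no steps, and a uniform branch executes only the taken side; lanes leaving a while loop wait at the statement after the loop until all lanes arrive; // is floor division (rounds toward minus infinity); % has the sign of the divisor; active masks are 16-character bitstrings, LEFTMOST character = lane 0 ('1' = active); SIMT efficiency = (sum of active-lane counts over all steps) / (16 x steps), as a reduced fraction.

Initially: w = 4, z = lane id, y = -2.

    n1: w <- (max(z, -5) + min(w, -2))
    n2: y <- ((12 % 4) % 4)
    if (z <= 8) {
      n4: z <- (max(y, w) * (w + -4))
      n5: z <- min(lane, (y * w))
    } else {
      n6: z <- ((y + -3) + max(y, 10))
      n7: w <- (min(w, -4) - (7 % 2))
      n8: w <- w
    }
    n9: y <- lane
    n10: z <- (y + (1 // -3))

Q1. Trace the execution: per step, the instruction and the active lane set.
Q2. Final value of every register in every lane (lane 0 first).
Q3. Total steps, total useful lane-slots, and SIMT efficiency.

step 0: w <- (max(z, -5) + min(w, -2)) 1111111111111111
step 1: y <- ((12 % 4) % 4)          1111111111111111
step 2: eval (z <= 8)                1111111111111111
step 3: z <- (max(y, w) * (w + -4))  1111111110000000
step 4: z <- min(lane, (y * w))      1111111110000000
step 5: z <- ((y + -3) + max(y, 10)) 0000000001111111
step 6: w <- (min(w, -4) - (7 % 2))  0000000001111111
step 7: w <- w                       0000000001111111
step 8: y <- lane                    1111111111111111
step 9: z <- (y + (1 // -3))         1111111111111111

Answer: 10 steps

w: -2,-1,0,1,2,3,4,5,6,-5,-5,-5,-5,-5,-5,-5
z: -1,0,1,2,3,4,5,6,7,8,9,10,11,12,13,14
y: 0,1,2,3,4,5,6,7,8,9,10,11,12,13,14,15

steps = 10; useful = 119; efficiency = 119/160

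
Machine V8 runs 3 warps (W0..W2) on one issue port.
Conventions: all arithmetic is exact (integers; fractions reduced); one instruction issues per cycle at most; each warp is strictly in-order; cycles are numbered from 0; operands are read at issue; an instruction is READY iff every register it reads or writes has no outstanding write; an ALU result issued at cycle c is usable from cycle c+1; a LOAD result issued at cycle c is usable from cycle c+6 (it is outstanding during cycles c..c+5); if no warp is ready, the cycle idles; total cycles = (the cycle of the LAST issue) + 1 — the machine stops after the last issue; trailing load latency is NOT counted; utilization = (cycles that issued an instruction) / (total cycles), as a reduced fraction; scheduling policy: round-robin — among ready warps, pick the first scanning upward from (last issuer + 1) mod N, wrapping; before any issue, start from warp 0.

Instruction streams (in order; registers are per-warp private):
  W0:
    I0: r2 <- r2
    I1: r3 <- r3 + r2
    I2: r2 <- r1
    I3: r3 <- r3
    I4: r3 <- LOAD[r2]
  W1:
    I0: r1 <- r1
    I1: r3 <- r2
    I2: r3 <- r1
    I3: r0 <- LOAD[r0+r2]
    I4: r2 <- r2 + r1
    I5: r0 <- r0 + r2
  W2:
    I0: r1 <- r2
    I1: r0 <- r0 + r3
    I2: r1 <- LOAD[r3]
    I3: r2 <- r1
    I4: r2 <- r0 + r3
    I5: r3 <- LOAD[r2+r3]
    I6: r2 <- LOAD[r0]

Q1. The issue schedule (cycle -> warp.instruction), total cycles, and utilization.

cycle 0: W0.I0
cycle 1: W1.I0
cycle 2: W2.I0
cycle 3: W0.I1
cycle 4: W1.I1
cycle 5: W2.I1
cycle 6: W0.I2
cycle 7: W1.I2
cycle 8: W2.I2
cycle 9: W0.I3
cycle 10: W1.I3
cycle 11: W0.I4
cycle 12: W1.I4
cycle 13: idle
cycle 14: W2.I3
cycle 15: W2.I4
cycle 16: W1.I5
cycle 17: W2.I5
cycle 18: W2.I6

Answer: 19 cycles, utilization 18/19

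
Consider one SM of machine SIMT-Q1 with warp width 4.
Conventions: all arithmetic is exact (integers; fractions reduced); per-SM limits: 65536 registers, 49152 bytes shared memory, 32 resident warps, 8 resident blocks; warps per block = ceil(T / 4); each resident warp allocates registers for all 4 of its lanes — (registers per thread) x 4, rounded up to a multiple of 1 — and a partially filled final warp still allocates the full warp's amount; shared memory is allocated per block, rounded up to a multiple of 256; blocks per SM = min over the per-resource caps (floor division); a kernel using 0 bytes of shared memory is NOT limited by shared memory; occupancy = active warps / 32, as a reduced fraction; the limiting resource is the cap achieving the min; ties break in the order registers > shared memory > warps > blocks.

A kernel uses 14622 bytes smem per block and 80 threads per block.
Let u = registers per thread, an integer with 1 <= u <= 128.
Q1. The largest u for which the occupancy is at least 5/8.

Answer: u = 128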